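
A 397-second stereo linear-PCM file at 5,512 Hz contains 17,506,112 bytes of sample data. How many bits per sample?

Bytes per sample = 17,506,112 / (5,512 × 397 × 2) = 17,506,112 / 4,376,528 = 4.
Bit depth = 4 × 8 = 32 bits.

32 bits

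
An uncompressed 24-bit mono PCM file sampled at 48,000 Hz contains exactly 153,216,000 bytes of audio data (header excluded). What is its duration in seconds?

Byte rate = 48,000 × 3 × 1 = 144,000 bytes/s.
Duration = 153,216,000 / 144,000 = 1,064 s.

1,064 seconds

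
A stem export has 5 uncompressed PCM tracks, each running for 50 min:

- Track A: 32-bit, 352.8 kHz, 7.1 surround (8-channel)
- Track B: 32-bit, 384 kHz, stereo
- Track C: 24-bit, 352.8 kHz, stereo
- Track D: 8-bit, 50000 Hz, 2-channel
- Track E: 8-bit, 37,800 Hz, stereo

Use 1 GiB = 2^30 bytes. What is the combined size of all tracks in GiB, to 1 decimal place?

46.5 GiB

50 min = 3,000 s.
Track A: 352,800 × 3,000 × 4 × 8 = 33,868,800,000 bytes.
Track B: 384,000 × 3,000 × 4 × 2 = 9,216,000,000 bytes.
Track C: 352,800 × 3,000 × 3 × 2 = 6,350,400,000 bytes.
Track D: 50,000 × 3,000 × 1 × 2 = 300,000,000 bytes.
Track E: 37,800 × 3,000 × 1 × 2 = 226,800,000 bytes.
Total = 49,962,000,000 bytes = 46.5 GiB.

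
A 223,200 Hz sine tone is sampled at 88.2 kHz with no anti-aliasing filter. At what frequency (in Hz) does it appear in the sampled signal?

41,400 Hz

Nyquist = 88,200/2 = 44,100 Hz; 223,200 Hz exceeds it.
Alias = |223,200 − 3×88,200| = |223,200 − 264,600| = 41,400 Hz.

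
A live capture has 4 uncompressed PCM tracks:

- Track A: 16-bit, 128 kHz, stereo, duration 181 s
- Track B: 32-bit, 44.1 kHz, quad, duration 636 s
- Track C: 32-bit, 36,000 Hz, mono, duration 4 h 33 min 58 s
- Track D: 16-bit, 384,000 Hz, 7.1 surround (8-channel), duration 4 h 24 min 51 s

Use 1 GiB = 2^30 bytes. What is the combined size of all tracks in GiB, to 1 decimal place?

93.6 GiB

Track A: 128,000 × 181 × 2 × 2 = 92,672,000 bytes.
Track B: 44,100 × 636 × 4 × 4 = 448,761,600 bytes.
Track C: 4 h 33 min 58 s = 16,438 s; 36,000 × 16,438 × 4 × 1 = 2,367,072,000 bytes.
Track D: 4 h 24 min 51 s = 15,891 s; 384,000 × 15,891 × 2 × 8 = 97,634,304,000 bytes.
Total = 100,542,809,600 bytes = 93.6 GiB.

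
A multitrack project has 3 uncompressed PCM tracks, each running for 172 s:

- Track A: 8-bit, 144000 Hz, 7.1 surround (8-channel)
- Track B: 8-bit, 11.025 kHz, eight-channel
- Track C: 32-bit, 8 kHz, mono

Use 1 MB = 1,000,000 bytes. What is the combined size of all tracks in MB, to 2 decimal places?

218.82 MB

Track A: 144,000 × 172 × 1 × 8 = 198,144,000 bytes.
Track B: 11,025 × 172 × 1 × 8 = 15,170,400 bytes.
Track C: 8,000 × 172 × 4 × 1 = 5,504,000 bytes.
Total = 218,818,400 bytes = 218.82 MB.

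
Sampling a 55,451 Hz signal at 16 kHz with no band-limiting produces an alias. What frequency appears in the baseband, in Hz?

Nyquist = 16,000/2 = 8,000 Hz; 55,451 Hz exceeds it.
Alias = |55,451 − 3×16,000| = |55,451 − 48,000| = 7,451 Hz.

7,451 Hz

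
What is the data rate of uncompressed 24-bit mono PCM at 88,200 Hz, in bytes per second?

264,600 bytes/s

Bit rate = 88,200 × 24 × 1 = 2,116,800 bits/s.
2,116,800 / 8 = 264,600 bytes/s.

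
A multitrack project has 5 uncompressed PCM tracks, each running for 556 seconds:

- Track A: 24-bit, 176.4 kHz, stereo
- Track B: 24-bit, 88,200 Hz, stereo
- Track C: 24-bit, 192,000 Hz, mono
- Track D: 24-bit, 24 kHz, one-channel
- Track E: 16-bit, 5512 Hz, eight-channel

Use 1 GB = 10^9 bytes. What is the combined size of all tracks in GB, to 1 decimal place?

Track A: 176,400 × 556 × 3 × 2 = 588,470,400 bytes.
Track B: 88,200 × 556 × 3 × 2 = 294,235,200 bytes.
Track C: 192,000 × 556 × 3 × 1 = 320,256,000 bytes.
Track D: 24,000 × 556 × 3 × 1 = 40,032,000 bytes.
Track E: 5,512 × 556 × 2 × 8 = 49,034,752 bytes.
Total = 1,292,028,352 bytes = 1.3 GB.

1.3 GB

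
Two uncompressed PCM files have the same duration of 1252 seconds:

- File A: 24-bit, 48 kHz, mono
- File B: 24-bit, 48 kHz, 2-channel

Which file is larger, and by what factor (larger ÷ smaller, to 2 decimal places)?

File A: 48,000 × 3 × 1 = 144,000 bytes/s.
File B: 48,000 × 3 × 2 = 288,000 bytes/s.
File B is larger; ratio = 360,576,000 / 180,288,000 = 2.00.

File B, by a factor of 2.00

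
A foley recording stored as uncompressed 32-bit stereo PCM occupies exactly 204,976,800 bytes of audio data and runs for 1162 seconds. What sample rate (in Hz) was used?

Bytes = sample_rate × seconds × bytes_per_sample × channels.
sample_rate = 204,976,800 / (1,162 × 4 × 2) = 204,976,800 / 9,296 = 22,050 Hz.

22,050 Hz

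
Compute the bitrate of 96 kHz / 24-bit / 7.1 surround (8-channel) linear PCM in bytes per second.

2,304,000 bytes/s

Bit rate = 96,000 × 24 × 8 = 18,432,000 bits/s.
18,432,000 / 8 = 2,304,000 bytes/s.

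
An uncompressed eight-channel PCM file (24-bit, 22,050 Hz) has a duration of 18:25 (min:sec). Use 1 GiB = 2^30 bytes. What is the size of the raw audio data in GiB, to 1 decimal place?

0.5 GiB

Duration = 18:25 (min:sec) = 1,105 s.
Bytes = 22,050 samples/s × 1,105 s × 3 bytes/sample × 8 ch = 584,766,000 bytes.
584,766,000 / 1,073,741,824 = 0.5 GiB.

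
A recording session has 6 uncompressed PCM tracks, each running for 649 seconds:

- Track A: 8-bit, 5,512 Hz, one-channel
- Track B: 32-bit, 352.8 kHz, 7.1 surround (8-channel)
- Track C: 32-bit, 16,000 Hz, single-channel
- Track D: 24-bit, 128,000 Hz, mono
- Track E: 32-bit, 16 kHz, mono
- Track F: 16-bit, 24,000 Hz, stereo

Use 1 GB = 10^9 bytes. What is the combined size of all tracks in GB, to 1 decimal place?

7.7 GB

Track A: 5,512 × 649 × 1 × 1 = 3,577,288 bytes.
Track B: 352,800 × 649 × 4 × 8 = 7,326,950,400 bytes.
Track C: 16,000 × 649 × 4 × 1 = 41,536,000 bytes.
Track D: 128,000 × 649 × 3 × 1 = 249,216,000 bytes.
Track E: 16,000 × 649 × 4 × 1 = 41,536,000 bytes.
Track F: 24,000 × 649 × 2 × 2 = 62,304,000 bytes.
Total = 7,725,119,688 bytes = 7.7 GB.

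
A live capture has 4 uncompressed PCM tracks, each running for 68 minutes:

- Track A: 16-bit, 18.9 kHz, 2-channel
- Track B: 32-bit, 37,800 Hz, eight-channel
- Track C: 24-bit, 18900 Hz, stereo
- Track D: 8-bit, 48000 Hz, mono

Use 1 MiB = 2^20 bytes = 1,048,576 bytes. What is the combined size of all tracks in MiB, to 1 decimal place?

68 minutes = 4,080 s.
Track A: 18,900 × 4,080 × 2 × 2 = 308,448,000 bytes.
Track B: 37,800 × 4,080 × 4 × 8 = 4,935,168,000 bytes.
Track C: 18,900 × 4,080 × 3 × 2 = 462,672,000 bytes.
Track D: 48,000 × 4,080 × 1 × 1 = 195,840,000 bytes.
Total = 5,902,128,000 bytes = 5628.7 MiB.

5628.7 MiB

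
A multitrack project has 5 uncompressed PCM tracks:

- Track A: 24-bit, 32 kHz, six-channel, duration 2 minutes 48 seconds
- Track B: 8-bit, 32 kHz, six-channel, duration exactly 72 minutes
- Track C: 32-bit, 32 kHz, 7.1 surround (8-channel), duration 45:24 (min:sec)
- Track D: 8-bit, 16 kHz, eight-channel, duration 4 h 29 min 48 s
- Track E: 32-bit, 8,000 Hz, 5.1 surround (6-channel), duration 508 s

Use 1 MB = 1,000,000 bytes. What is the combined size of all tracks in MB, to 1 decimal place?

5885.2 MB

Track A: 2 minutes 48 seconds = 168 s; 32,000 × 168 × 3 × 6 = 96,768,000 bytes.
Track B: exactly 72 minutes = 4,320 s; 32,000 × 4,320 × 1 × 6 = 829,440,000 bytes.
Track C: 45:24 (min:sec) = 2,724 s; 32,000 × 2,724 × 4 × 8 = 2,789,376,000 bytes.
Track D: 4 h 29 min 48 s = 16,188 s; 16,000 × 16,188 × 1 × 8 = 2,072,064,000 bytes.
Track E: 8,000 × 508 × 4 × 6 = 97,536,000 bytes.
Total = 5,885,184,000 bytes = 5885.2 MB.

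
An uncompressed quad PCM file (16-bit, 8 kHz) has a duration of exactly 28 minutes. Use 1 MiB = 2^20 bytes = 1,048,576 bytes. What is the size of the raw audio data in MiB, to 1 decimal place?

Duration = exactly 28 minutes = 1,680 s.
Bytes = 8,000 samples/s × 1,680 s × 2 bytes/sample × 4 ch = 107,520,000 bytes.
107,520,000 / 1,048,576 = 102.5 MiB.

102.5 MiB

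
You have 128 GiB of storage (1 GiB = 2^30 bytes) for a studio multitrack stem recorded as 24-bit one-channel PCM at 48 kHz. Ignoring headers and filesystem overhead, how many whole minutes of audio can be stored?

Uncompressed byte rate = 48,000 × 3 × 1 = 144,000 bytes/s.
Capacity = 128 × 1,073,741,824 = 137,438,953,472 bytes.
137,438,953,472 / 144,000 ≈ 954437.18 s → 15,907 minutes.

15,907 minutes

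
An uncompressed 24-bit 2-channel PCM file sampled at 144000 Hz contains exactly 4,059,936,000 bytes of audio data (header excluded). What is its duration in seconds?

4,699 seconds

Byte rate = 144,000 × 3 × 2 = 864,000 bytes/s.
Duration = 4,059,936,000 / 864,000 = 4,699 s.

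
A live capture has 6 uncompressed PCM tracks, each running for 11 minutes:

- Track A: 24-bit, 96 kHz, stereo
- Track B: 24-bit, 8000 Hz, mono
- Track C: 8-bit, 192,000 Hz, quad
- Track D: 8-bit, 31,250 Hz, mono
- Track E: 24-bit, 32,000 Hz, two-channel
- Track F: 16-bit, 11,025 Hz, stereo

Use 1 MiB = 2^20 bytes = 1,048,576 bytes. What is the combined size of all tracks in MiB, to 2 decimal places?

11 minutes = 660 s.
Track A: 96,000 × 660 × 3 × 2 = 380,160,000 bytes.
Track B: 8,000 × 660 × 3 × 1 = 15,840,000 bytes.
Track C: 192,000 × 660 × 1 × 4 = 506,880,000 bytes.
Track D: 31,250 × 660 × 1 × 1 = 20,625,000 bytes.
Track E: 32,000 × 660 × 3 × 2 = 126,720,000 bytes.
Track F: 11,025 × 660 × 2 × 2 = 29,106,000 bytes.
Total = 1,079,331,000 bytes = 1029.33 MiB.

1029.33 MiB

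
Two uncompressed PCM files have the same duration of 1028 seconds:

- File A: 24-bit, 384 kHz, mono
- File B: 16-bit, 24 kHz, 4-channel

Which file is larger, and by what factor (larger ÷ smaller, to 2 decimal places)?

File A: 384,000 × 3 × 1 = 1,152,000 bytes/s.
File B: 24,000 × 2 × 4 = 192,000 bytes/s.
File A is larger; ratio = 1,184,256,000 / 197,376,000 = 6.00.

File A, by a factor of 6.00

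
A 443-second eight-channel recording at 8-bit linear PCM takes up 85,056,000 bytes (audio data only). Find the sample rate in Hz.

24,000 Hz

Bytes = sample_rate × seconds × bytes_per_sample × channels.
sample_rate = 85,056,000 / (443 × 1 × 8) = 85,056,000 / 3,544 = 24,000 Hz.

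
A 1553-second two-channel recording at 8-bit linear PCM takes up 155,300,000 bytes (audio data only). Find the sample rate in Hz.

Bytes = sample_rate × seconds × bytes_per_sample × channels.
sample_rate = 155,300,000 / (1,553 × 1 × 2) = 155,300,000 / 3,106 = 50,000 Hz.

50,000 Hz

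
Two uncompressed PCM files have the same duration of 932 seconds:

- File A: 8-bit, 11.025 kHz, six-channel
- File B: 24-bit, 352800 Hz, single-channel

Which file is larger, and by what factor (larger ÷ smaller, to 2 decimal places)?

File A: 11,025 × 1 × 6 = 66,150 bytes/s.
File B: 352,800 × 3 × 1 = 1,058,400 bytes/s.
File B is larger; ratio = 986,428,800 / 61,651,800 = 16.00.

File B, by a factor of 16.00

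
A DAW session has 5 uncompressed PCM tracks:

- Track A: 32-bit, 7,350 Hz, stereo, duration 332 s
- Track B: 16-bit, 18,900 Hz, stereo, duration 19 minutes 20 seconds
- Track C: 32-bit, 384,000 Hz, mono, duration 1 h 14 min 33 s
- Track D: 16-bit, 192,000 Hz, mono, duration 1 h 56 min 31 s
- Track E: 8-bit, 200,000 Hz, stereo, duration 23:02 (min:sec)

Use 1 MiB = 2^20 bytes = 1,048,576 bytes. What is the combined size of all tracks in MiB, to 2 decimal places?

Track A: 7,350 × 332 × 4 × 2 = 19,521,600 bytes.
Track B: 19 minutes 20 seconds = 1,160 s; 18,900 × 1,160 × 2 × 2 = 87,696,000 bytes.
Track C: 1 h 14 min 33 s = 4,473 s; 384,000 × 4,473 × 4 × 1 = 6,870,528,000 bytes.
Track D: 1 h 56 min 31 s = 6,991 s; 192,000 × 6,991 × 2 × 1 = 2,684,544,000 bytes.
Track E: 23:02 (min:sec) = 1,382 s; 200,000 × 1,382 × 1 × 2 = 552,800,000 bytes.
Total = 10,215,089,600 bytes = 9741.87 MiB.

9741.87 MiB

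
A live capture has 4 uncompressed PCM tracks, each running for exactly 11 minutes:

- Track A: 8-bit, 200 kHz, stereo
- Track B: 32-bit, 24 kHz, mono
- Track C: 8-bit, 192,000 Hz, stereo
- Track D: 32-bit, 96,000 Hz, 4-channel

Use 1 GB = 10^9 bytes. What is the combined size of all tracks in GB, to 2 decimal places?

1.59 GB

exactly 11 minutes = 660 s.
Track A: 200,000 × 660 × 1 × 2 = 264,000,000 bytes.
Track B: 24,000 × 660 × 4 × 1 = 63,360,000 bytes.
Track C: 192,000 × 660 × 1 × 2 = 253,440,000 bytes.
Track D: 96,000 × 660 × 4 × 4 = 1,013,760,000 bytes.
Total = 1,594,560,000 bytes = 1.59 GB.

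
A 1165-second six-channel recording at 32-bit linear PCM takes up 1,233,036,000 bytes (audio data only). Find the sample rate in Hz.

Bytes = sample_rate × seconds × bytes_per_sample × channels.
sample_rate = 1,233,036,000 / (1,165 × 4 × 6) = 1,233,036,000 / 27,960 = 44,100 Hz.

44,100 Hz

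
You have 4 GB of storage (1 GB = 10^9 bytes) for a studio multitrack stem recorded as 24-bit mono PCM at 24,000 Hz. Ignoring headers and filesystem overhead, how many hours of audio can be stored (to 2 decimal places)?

15.43 hours

Uncompressed byte rate = 24,000 × 3 × 1 = 72,000 bytes/s.
Capacity = 4 × 1,000,000,000 = 4,000,000,000 bytes.
4,000,000,000 / 72,000 ≈ 55555.56 s → 15.43 hours.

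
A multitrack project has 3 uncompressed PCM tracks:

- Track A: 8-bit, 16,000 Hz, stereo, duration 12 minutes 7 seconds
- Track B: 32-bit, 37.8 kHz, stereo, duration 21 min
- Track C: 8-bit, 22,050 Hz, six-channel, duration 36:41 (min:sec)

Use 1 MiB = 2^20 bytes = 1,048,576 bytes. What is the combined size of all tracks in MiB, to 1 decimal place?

663.3 MiB

Track A: 12 minutes 7 seconds = 727 s; 16,000 × 727 × 1 × 2 = 23,264,000 bytes.
Track B: 21 min = 1,260 s; 37,800 × 1,260 × 4 × 2 = 381,024,000 bytes.
Track C: 36:41 (min:sec) = 2,201 s; 22,050 × 2,201 × 1 × 6 = 291,192,300 bytes.
Total = 695,480,300 bytes = 663.3 MiB.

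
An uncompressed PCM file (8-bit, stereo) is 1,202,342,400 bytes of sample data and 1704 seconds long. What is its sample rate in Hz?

Bytes = sample_rate × seconds × bytes_per_sample × channels.
sample_rate = 1,202,342,400 / (1,704 × 1 × 2) = 1,202,342,400 / 3,408 = 352,800 Hz.

352,800 Hz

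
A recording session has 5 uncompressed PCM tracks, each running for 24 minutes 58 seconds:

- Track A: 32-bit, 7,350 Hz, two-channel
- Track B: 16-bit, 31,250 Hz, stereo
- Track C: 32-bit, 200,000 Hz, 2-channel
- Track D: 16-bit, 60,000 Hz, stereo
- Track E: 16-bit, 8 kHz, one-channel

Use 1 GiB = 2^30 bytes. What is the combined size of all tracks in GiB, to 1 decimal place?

2.8 GiB

24 minutes 58 seconds = 1,498 s.
Track A: 7,350 × 1,498 × 4 × 2 = 88,082,400 bytes.
Track B: 31,250 × 1,498 × 2 × 2 = 187,250,000 bytes.
Track C: 200,000 × 1,498 × 4 × 2 = 2,396,800,000 bytes.
Track D: 60,000 × 1,498 × 2 × 2 = 359,520,000 bytes.
Track E: 8,000 × 1,498 × 2 × 1 = 23,968,000 bytes.
Total = 3,055,620,400 bytes = 2.8 GiB.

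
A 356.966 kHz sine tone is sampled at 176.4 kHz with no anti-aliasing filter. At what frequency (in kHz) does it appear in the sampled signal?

Nyquist = 176,400/2 = 88,200 Hz; 356,966 Hz exceeds it.
Alias = |356,966 − 2×176,400| = |356,966 − 352,800| = 4,166 Hz = 4.166 kHz.

4.166 kHz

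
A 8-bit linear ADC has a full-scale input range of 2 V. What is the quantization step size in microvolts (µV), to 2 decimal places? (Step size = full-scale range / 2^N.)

7812.50 µV

2 V / 2^8 = 2 / 256 V = 7812.50 µV.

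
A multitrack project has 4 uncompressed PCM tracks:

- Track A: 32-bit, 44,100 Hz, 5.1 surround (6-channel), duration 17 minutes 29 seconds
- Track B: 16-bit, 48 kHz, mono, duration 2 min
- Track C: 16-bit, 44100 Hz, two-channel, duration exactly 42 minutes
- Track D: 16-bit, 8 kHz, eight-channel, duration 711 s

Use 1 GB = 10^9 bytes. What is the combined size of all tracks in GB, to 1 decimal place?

1.7 GB

Track A: 17 minutes 29 seconds = 1,049 s; 44,100 × 1,049 × 4 × 6 = 1,110,261,600 bytes.
Track B: 2 min = 120 s; 48,000 × 120 × 2 × 1 = 11,520,000 bytes.
Track C: exactly 42 minutes = 2,520 s; 44,100 × 2,520 × 2 × 2 = 444,528,000 bytes.
Track D: 8,000 × 711 × 2 × 8 = 91,008,000 bytes.
Total = 1,657,317,600 bytes = 1.7 GB.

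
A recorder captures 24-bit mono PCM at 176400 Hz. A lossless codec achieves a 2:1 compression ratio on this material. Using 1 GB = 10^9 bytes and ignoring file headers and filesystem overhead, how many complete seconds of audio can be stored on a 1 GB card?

Uncompressed byte rate = 176,400 × 3 × 1 = 529,200 bytes/s.
After 2:1 compression, effective rate ≈ 264600 bytes/s.
Capacity = 1 × 1,000,000,000 = 1,000,000,000 bytes.
1,000,000,000 / effective rate ≈ 3779.29 s → 3,779 seconds.

3,779 seconds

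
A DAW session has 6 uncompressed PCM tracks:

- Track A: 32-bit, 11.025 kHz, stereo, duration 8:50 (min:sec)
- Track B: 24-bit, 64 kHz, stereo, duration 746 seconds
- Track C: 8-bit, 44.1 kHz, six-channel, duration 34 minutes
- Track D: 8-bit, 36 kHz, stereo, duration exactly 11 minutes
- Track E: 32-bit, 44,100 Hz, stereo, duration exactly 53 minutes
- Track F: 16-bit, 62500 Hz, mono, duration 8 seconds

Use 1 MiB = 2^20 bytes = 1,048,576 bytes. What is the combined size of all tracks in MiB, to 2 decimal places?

1948.76 MiB

Track A: 8:50 (min:sec) = 530 s; 11,025 × 530 × 4 × 2 = 46,746,000 bytes.
Track B: 64,000 × 746 × 3 × 2 = 286,464,000 bytes.
Track C: 34 minutes = 2,040 s; 44,100 × 2,040 × 1 × 6 = 539,784,000 bytes.
Track D: exactly 11 minutes = 660 s; 36,000 × 660 × 1 × 2 = 47,520,000 bytes.
Track E: exactly 53 minutes = 3,180 s; 44,100 × 3,180 × 4 × 2 = 1,121,904,000 bytes.
Track F: 62,500 × 8 × 2 × 1 = 1,000,000 bytes.
Total = 2,043,418,000 bytes = 1948.76 MiB.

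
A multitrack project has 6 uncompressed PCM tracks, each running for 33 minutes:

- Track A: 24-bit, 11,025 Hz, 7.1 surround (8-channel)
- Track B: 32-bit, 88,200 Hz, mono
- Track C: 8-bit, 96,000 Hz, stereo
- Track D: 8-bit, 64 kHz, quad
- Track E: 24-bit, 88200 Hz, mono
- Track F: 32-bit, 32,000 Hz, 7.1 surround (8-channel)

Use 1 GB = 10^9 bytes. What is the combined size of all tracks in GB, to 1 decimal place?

33 minutes = 1,980 s.
Track A: 11,025 × 1,980 × 3 × 8 = 523,908,000 bytes.
Track B: 88,200 × 1,980 × 4 × 1 = 698,544,000 bytes.
Track C: 96,000 × 1,980 × 1 × 2 = 380,160,000 bytes.
Track D: 64,000 × 1,980 × 1 × 4 = 506,880,000 bytes.
Track E: 88,200 × 1,980 × 3 × 1 = 523,908,000 bytes.
Track F: 32,000 × 1,980 × 4 × 8 = 2,027,520,000 bytes.
Total = 4,660,920,000 bytes = 4.7 GB.

4.7 GB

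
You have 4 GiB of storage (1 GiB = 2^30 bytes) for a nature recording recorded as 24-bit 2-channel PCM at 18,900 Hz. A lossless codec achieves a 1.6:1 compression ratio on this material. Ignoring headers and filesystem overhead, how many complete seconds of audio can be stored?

Uncompressed byte rate = 18,900 × 3 × 2 = 113,400 bytes/s.
After 1.6:1 compression, effective rate ≈ 70875 bytes/s.
Capacity = 4 × 1,073,741,824 = 4,294,967,296 bytes.
4,294,967,296 / effective rate ≈ 60599.19 s → 60,599 seconds.

60,599 seconds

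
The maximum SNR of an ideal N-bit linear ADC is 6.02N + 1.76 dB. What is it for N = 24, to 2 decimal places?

6.02 × 24 + 1.76 = 146.24 dB.

146.24 dB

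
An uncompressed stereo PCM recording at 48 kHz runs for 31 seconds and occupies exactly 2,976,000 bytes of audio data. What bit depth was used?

8 bits

Bytes per sample = 2,976,000 / (48,000 × 31 × 2) = 2,976,000 / 2,976,000 = 1.
Bit depth = 1 × 8 = 8 bits.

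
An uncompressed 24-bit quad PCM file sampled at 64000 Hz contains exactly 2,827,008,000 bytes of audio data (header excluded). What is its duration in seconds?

Byte rate = 64,000 × 3 × 4 = 768,000 bytes/s.
Duration = 2,827,008,000 / 768,000 = 3,681 s.

3,681 seconds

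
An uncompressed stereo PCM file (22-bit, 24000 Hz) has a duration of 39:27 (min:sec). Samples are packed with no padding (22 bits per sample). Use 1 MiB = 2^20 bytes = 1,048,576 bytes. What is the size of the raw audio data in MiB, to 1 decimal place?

298.0 MiB

Duration = 39:27 (min:sec) = 2,367 s.
Bits = 24,000 × 2,367 × 22 × 2 = 2,499,552,000 bits = 312,444,000 bytes.
312,444,000 / 1,048,576 = 298.0 MiB.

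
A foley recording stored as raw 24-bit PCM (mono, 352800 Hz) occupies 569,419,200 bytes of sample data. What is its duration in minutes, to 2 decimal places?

Byte rate = 352,800 × 3 × 1 = 1,058,400 bytes/s.
Duration = 569,419,200 / 1,058,400 = 538 s.
538 s / 60 = 8.97 minutes.

8.97 minutes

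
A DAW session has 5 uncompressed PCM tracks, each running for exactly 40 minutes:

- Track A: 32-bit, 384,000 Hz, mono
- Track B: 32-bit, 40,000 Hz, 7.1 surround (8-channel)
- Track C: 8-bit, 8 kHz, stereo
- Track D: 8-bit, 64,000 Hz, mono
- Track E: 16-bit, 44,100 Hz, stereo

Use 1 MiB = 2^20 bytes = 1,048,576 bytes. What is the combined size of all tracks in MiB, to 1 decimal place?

7032.2 MiB

exactly 40 minutes = 2,400 s.
Track A: 384,000 × 2,400 × 4 × 1 = 3,686,400,000 bytes.
Track B: 40,000 × 2,400 × 4 × 8 = 3,072,000,000 bytes.
Track C: 8,000 × 2,400 × 1 × 2 = 38,400,000 bytes.
Track D: 64,000 × 2,400 × 1 × 1 = 153,600,000 bytes.
Track E: 44,100 × 2,400 × 2 × 2 = 423,360,000 bytes.
Total = 7,373,760,000 bytes = 7032.2 MiB.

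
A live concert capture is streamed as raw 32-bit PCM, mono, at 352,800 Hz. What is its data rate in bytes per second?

1,411,200 bytes/s

Bit rate = 352,800 × 32 × 1 = 11,289,600 bits/s.
11,289,600 / 8 = 1,411,200 bytes/s.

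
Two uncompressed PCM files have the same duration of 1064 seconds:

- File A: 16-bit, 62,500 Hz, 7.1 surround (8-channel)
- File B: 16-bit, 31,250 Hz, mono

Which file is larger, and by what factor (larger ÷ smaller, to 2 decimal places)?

File A: 62,500 × 2 × 8 = 1,000,000 bytes/s.
File B: 31,250 × 2 × 1 = 62,500 bytes/s.
File A is larger; ratio = 1,064,000,000 / 66,500,000 = 16.00.

File A, by a factor of 16.00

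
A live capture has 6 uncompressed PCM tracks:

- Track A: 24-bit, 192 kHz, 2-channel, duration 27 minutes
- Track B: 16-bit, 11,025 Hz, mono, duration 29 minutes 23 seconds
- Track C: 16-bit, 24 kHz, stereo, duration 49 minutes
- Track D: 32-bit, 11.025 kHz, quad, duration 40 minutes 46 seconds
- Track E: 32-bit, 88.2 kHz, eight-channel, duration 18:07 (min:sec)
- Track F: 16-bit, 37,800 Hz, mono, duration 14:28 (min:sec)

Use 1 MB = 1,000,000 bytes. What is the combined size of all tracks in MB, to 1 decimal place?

Track A: 27 minutes = 1,620 s; 192,000 × 1,620 × 3 × 2 = 1,866,240,000 bytes.
Track B: 29 minutes 23 seconds = 1,763 s; 11,025 × 1,763 × 2 × 1 = 38,874,150 bytes.
Track C: 49 minutes = 2,940 s; 24,000 × 2,940 × 2 × 2 = 282,240,000 bytes.
Track D: 40 minutes 46 seconds = 2,446 s; 11,025 × 2,446 × 4 × 4 = 431,474,400 bytes.
Track E: 18:07 (min:sec) = 1,087 s; 88,200 × 1,087 × 4 × 8 = 3,067,948,800 bytes.
Track F: 14:28 (min:sec) = 868 s; 37,800 × 868 × 2 × 1 = 65,620,800 bytes.
Total = 5,752,398,150 bytes = 5752.4 MB.

5752.4 MB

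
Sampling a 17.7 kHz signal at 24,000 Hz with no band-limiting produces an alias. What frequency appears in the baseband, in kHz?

6.3 kHz

Nyquist = 24,000/2 = 12,000 Hz; 17,700 Hz exceeds it.
Alias = |17,700 − 1×24,000| = |17,700 − 24,000| = 6,300 Hz = 6.3 kHz.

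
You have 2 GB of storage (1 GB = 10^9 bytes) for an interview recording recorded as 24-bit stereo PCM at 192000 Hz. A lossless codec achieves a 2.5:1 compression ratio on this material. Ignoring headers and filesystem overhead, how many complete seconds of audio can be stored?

4,340 seconds

Uncompressed byte rate = 192,000 × 3 × 2 = 1,152,000 bytes/s.
After 2.5:1 compression, effective rate ≈ 460800 bytes/s.
Capacity = 2 × 1,000,000,000 = 2,000,000,000 bytes.
2,000,000,000 / effective rate ≈ 4340.28 s → 4,340 seconds.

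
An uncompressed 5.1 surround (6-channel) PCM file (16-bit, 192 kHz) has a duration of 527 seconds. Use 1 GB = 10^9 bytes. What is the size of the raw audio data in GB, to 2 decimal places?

Bytes = 192,000 samples/s × 527 s × 2 bytes/sample × 6 ch = 1,214,208,000 bytes.
1,214,208,000 / 1,000,000,000 = 1.21 GB.

1.21 GB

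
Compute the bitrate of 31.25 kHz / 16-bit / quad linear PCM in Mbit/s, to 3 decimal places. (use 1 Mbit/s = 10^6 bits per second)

2.000 Mbit/s

Bit rate = 31,250 × 16 × 4 = 2,000,000 bits/s.
= 2.000 Mbit/s.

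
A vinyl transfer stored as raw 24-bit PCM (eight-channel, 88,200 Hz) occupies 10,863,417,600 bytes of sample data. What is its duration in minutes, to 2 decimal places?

Byte rate = 88,200 × 3 × 8 = 2,116,800 bytes/s.
Duration = 10,863,417,600 / 2,116,800 = 5,132 s.
5,132 s / 60 = 85.53 minutes.

85.53 minutes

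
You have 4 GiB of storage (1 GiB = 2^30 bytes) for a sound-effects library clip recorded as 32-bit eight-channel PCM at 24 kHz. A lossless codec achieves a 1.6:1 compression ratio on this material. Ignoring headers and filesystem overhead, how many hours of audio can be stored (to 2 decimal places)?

2.49 hours

Uncompressed byte rate = 24,000 × 4 × 8 = 768,000 bytes/s.
After 1.6:1 compression, effective rate ≈ 480000 bytes/s.
Capacity = 4 × 1,073,741,824 = 4,294,967,296 bytes.
4,294,967,296 / effective rate ≈ 8947.85 s → 2.49 hours.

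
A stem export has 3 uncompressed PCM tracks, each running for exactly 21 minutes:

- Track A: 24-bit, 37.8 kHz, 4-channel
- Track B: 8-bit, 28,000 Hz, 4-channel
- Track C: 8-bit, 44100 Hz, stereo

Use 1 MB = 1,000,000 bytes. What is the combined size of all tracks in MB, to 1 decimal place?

exactly 21 minutes = 1,260 s.
Track A: 37,800 × 1,260 × 3 × 4 = 571,536,000 bytes.
Track B: 28,000 × 1,260 × 1 × 4 = 141,120,000 bytes.
Track C: 44,100 × 1,260 × 1 × 2 = 111,132,000 bytes.
Total = 823,788,000 bytes = 823.8 MB.

823.8 MB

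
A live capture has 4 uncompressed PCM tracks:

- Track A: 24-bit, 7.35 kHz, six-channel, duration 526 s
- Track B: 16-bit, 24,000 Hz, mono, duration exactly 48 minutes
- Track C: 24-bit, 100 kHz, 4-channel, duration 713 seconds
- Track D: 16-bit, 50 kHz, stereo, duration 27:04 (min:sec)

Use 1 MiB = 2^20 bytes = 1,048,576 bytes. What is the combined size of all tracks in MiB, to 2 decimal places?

Track A: 7,350 × 526 × 3 × 6 = 69,589,800 bytes.
Track B: exactly 48 minutes = 2,880 s; 24,000 × 2,880 × 2 × 1 = 138,240,000 bytes.
Track C: 100,000 × 713 × 3 × 4 = 855,600,000 bytes.
Track D: 27:04 (min:sec) = 1,624 s; 50,000 × 1,624 × 2 × 2 = 324,800,000 bytes.
Total = 1,388,229,800 bytes = 1323.92 MiB.

1323.92 MiB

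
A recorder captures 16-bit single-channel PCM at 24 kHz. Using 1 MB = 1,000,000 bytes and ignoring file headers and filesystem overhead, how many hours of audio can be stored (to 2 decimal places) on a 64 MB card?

Uncompressed byte rate = 24,000 × 2 × 1 = 48,000 bytes/s.
Capacity = 64 × 1,000,000 = 64,000,000 bytes.
64,000,000 / 48,000 ≈ 1333.33 s → 0.37 hours.

0.37 hours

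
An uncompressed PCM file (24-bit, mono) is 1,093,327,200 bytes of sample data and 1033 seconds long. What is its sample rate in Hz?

352,800 Hz

Bytes = sample_rate × seconds × bytes_per_sample × channels.
sample_rate = 1,093,327,200 / (1,033 × 3 × 1) = 1,093,327,200 / 3,099 = 352,800 Hz.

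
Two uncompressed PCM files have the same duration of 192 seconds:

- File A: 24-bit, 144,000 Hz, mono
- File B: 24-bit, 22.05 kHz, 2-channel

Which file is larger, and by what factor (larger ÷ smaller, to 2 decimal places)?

File A, by a factor of 3.27

File A: 144,000 × 3 × 1 = 432,000 bytes/s.
File B: 22,050 × 3 × 2 = 132,300 bytes/s.
File A is larger; ratio = 82,944,000 / 25,401,600 = 3.27.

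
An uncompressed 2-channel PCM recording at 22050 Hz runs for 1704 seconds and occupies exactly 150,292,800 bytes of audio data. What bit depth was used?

16 bits

Bytes per sample = 150,292,800 / (22,050 × 1,704 × 2) = 150,292,800 / 75,146,400 = 2.
Bit depth = 2 × 8 = 16 bits.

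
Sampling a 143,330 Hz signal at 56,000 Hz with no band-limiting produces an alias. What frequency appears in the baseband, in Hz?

Nyquist = 56,000/2 = 28,000 Hz; 143,330 Hz exceeds it.
Alias = |143,330 − 3×56,000| = |143,330 − 168,000| = 24,670 Hz.

24,670 Hz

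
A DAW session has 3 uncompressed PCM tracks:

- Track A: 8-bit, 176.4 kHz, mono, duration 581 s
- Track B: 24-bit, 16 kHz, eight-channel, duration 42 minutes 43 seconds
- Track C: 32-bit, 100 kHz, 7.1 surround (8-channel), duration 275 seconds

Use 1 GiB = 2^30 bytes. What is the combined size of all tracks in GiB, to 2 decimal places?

1.83 GiB

Track A: 176,400 × 581 × 1 × 1 = 102,488,400 bytes.
Track B: 42 minutes 43 seconds = 2,563 s; 16,000 × 2,563 × 3 × 8 = 984,192,000 bytes.
Track C: 100,000 × 275 × 4 × 8 = 880,000,000 bytes.
Total = 1,966,680,400 bytes = 1.83 GiB.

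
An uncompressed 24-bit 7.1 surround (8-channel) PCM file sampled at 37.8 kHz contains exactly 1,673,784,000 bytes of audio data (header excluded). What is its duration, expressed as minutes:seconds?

Byte rate = 37,800 × 3 × 8 = 907,200 bytes/s.
Duration = 1,673,784,000 / 907,200 = 1,845 s.
1,845 s = 30:45.

30:45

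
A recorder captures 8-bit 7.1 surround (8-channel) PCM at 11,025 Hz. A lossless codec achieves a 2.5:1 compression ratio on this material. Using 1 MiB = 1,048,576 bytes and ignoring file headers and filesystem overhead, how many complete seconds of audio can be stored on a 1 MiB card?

29 seconds

Uncompressed byte rate = 11,025 × 1 × 8 = 88,200 bytes/s.
After 2.5:1 compression, effective rate ≈ 35280 bytes/s.
Capacity = 1 × 1,048,576 = 1,048,576 bytes.
1,048,576 / effective rate ≈ 29.72 s → 29 seconds.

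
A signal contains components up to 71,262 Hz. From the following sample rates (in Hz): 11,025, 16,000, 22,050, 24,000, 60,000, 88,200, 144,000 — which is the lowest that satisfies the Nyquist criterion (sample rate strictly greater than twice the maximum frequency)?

144,000 Hz

Need sample rate > 2 × 71,262 = 142,524 Hz.
Lowest listed rate above 142,524 Hz is 144,000 Hz.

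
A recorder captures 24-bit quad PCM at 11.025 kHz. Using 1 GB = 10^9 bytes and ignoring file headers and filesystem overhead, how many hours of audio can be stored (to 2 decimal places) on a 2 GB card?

4.20 hours

Uncompressed byte rate = 11,025 × 3 × 4 = 132,300 bytes/s.
Capacity = 2 × 1,000,000,000 = 2,000,000,000 bytes.
2,000,000,000 / 132,300 ≈ 15117.16 s → 4.20 hours.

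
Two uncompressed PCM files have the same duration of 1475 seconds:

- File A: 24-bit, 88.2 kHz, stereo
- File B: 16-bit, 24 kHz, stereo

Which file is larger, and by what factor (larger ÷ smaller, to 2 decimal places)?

File A: 88,200 × 3 × 2 = 529,200 bytes/s.
File B: 24,000 × 2 × 2 = 96,000 bytes/s.
File A is larger; ratio = 780,570,000 / 141,600,000 = 5.51.

File A, by a factor of 5.51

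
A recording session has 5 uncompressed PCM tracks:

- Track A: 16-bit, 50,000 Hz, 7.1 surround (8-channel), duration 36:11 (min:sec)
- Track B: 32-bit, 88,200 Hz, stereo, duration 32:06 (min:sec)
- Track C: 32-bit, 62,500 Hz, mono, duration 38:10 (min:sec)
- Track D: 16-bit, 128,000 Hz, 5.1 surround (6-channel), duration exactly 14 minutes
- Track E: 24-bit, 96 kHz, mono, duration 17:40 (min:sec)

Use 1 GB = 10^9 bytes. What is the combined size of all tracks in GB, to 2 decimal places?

5.26 GB

Track A: 36:11 (min:sec) = 2,171 s; 50,000 × 2,171 × 2 × 8 = 1,736,800,000 bytes.
Track B: 32:06 (min:sec) = 1,926 s; 88,200 × 1,926 × 4 × 2 = 1,358,985,600 bytes.
Track C: 38:10 (min:sec) = 2,290 s; 62,500 × 2,290 × 4 × 1 = 572,500,000 bytes.
Track D: exactly 14 minutes = 840 s; 128,000 × 840 × 2 × 6 = 1,290,240,000 bytes.
Track E: 17:40 (min:sec) = 1,060 s; 96,000 × 1,060 × 3 × 1 = 305,280,000 bytes.
Total = 5,263,805,600 bytes = 5.26 GB.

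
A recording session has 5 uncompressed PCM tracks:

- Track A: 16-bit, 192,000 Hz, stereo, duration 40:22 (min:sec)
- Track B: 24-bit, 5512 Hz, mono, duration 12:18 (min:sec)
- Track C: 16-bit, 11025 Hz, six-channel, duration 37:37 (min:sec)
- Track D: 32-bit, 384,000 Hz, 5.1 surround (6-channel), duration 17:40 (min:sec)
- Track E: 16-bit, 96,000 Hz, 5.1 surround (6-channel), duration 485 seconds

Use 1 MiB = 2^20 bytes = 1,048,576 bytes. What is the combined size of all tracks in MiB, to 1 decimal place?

11919.6 MiB

Track A: 40:22 (min:sec) = 2,422 s; 192,000 × 2,422 × 2 × 2 = 1,860,096,000 bytes.
Track B: 12:18 (min:sec) = 738 s; 5,512 × 738 × 3 × 1 = 12,203,568 bytes.
Track C: 37:37 (min:sec) = 2,257 s; 11,025 × 2,257 × 2 × 6 = 298,601,100 bytes.
Track D: 17:40 (min:sec) = 1,060 s; 384,000 × 1,060 × 4 × 6 = 9,768,960,000 bytes.
Track E: 96,000 × 485 × 2 × 6 = 558,720,000 bytes.
Total = 12,498,580,668 bytes = 11919.6 MiB.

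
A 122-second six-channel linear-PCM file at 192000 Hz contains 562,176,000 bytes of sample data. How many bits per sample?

Bytes per sample = 562,176,000 / (192,000 × 122 × 6) = 562,176,000 / 140,544,000 = 4.
Bit depth = 4 × 8 = 32 bits.

32 bits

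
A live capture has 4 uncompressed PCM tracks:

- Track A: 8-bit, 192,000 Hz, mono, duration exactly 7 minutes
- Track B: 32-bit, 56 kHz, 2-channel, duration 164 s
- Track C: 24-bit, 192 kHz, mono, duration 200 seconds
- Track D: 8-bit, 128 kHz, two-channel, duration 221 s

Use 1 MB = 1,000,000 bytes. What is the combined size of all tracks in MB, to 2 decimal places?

Track A: exactly 7 minutes = 420 s; 192,000 × 420 × 1 × 1 = 80,640,000 bytes.
Track B: 56,000 × 164 × 4 × 2 = 73,472,000 bytes.
Track C: 192,000 × 200 × 3 × 1 = 115,200,000 bytes.
Track D: 128,000 × 221 × 1 × 2 = 56,576,000 bytes.
Total = 325,888,000 bytes = 325.89 MB.

325.89 MB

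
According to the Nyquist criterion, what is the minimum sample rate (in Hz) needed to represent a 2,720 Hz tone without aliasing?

5,440 Hz

Minimum sample rate = 2 × 2,720 Hz = 5,440 Hz.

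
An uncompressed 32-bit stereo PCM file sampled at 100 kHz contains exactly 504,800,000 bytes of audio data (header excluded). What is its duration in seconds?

631 seconds

Byte rate = 100,000 × 4 × 2 = 800,000 bytes/s.
Duration = 504,800,000 / 800,000 = 631 s.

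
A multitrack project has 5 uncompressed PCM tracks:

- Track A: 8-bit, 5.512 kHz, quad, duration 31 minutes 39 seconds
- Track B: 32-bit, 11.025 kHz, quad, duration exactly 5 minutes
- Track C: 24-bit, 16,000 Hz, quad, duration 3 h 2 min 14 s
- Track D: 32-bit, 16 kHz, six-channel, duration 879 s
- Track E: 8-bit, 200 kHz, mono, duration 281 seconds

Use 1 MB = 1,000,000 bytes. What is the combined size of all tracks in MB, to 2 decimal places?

2587.85 MB

Track A: 31 minutes 39 seconds = 1,899 s; 5,512 × 1,899 × 1 × 4 = 41,869,152 bytes.
Track B: exactly 5 minutes = 300 s; 11,025 × 300 × 4 × 4 = 52,920,000 bytes.
Track C: 3 h 2 min 14 s = 10,934 s; 16,000 × 10,934 × 3 × 4 = 2,099,328,000 bytes.
Track D: 16,000 × 879 × 4 × 6 = 337,536,000 bytes.
Track E: 200,000 × 281 × 1 × 1 = 56,200,000 bytes.
Total = 2,587,853,152 bytes = 2587.85 MB.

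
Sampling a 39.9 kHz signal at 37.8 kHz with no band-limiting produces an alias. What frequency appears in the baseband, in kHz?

Nyquist = 37,800/2 = 18,900 Hz; 39,900 Hz exceeds it.
Alias = |39,900 − 1×37,800| = |39,900 − 37,800| = 2,100 Hz = 2.1 kHz.

2.1 kHz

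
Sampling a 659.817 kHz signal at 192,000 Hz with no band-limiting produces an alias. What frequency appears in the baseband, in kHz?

Nyquist = 192,000/2 = 96,000 Hz; 659,817 Hz exceeds it.
Alias = |659,817 − 3×192,000| = |659,817 − 576,000| = 83,817 Hz = 83.817 kHz.

83.817 kHz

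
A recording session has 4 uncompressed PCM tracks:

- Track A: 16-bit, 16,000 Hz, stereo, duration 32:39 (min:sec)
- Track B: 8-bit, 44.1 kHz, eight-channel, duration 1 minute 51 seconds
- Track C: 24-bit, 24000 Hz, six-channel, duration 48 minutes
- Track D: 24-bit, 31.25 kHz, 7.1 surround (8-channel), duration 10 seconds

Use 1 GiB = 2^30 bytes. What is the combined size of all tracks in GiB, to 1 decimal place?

1.3 GiB

Track A: 32:39 (min:sec) = 1,959 s; 16,000 × 1,959 × 2 × 2 = 125,376,000 bytes.
Track B: 1 minute 51 seconds = 111 s; 44,100 × 111 × 1 × 8 = 39,160,800 bytes.
Track C: 48 minutes = 2,880 s; 24,000 × 2,880 × 3 × 6 = 1,244,160,000 bytes.
Track D: 31,250 × 10 × 3 × 8 = 7,500,000 bytes.
Total = 1,416,196,800 bytes = 1.3 GiB.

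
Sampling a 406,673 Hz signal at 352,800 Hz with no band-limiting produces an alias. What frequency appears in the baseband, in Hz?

Nyquist = 352,800/2 = 176,400 Hz; 406,673 Hz exceeds it.
Alias = |406,673 − 1×352,800| = |406,673 − 352,800| = 53,873 Hz.

53,873 Hz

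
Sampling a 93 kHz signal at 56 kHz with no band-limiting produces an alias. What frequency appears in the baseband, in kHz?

19 kHz

Nyquist = 56,000/2 = 28,000 Hz; 93,000 Hz exceeds it.
Alias = |93,000 − 2×56,000| = |93,000 − 112,000| = 19,000 Hz = 19 kHz.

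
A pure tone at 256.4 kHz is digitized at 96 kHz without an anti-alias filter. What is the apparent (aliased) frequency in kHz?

31.6 kHz

Nyquist = 96,000/2 = 48,000 Hz; 256,400 Hz exceeds it.
Alias = |256,400 − 3×96,000| = |256,400 − 288,000| = 31,600 Hz = 31.6 kHz.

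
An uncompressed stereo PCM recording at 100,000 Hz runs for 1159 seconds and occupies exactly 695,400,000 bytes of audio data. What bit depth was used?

24 bits

Bytes per sample = 695,400,000 / (100,000 × 1,159 × 2) = 695,400,000 / 231,800,000 = 3.
Bit depth = 3 × 8 = 24 bits.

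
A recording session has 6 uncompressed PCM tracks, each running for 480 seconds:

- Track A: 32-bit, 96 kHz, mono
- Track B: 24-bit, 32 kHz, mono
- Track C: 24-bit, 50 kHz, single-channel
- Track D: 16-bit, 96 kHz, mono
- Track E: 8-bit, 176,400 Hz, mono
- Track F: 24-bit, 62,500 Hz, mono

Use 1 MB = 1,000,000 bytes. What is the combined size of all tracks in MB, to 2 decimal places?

Track A: 96,000 × 480 × 4 × 1 = 184,320,000 bytes.
Track B: 32,000 × 480 × 3 × 1 = 46,080,000 bytes.
Track C: 50,000 × 480 × 3 × 1 = 72,000,000 bytes.
Track D: 96,000 × 480 × 2 × 1 = 92,160,000 bytes.
Track E: 176,400 × 480 × 1 × 1 = 84,672,000 bytes.
Track F: 62,500 × 480 × 3 × 1 = 90,000,000 bytes.
Total = 569,232,000 bytes = 569.23 MB.

569.23 MB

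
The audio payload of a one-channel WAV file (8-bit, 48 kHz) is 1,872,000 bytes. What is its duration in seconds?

Byte rate = 48,000 × 1 × 1 = 48,000 bytes/s.
Duration = 1,872,000 / 48,000 = 39 s.

39 seconds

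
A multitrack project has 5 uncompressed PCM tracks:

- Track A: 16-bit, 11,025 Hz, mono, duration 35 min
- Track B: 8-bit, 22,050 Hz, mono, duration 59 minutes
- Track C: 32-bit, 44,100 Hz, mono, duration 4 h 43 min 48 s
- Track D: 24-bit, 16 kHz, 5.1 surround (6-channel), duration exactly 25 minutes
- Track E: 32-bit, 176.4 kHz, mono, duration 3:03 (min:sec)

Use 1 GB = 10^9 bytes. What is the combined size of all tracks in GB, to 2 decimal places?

3.69 GB

Track A: 35 min = 2,100 s; 11,025 × 2,100 × 2 × 1 = 46,305,000 bytes.
Track B: 59 minutes = 3,540 s; 22,050 × 3,540 × 1 × 1 = 78,057,000 bytes.
Track C: 4 h 43 min 48 s = 17,028 s; 44,100 × 17,028 × 4 × 1 = 3,003,739,200 bytes.
Track D: exactly 25 minutes = 1,500 s; 16,000 × 1,500 × 3 × 6 = 432,000,000 bytes.
Track E: 3:03 (min:sec) = 183 s; 176,400 × 183 × 4 × 1 = 129,124,800 bytes.
Total = 3,689,226,000 bytes = 3.69 GB.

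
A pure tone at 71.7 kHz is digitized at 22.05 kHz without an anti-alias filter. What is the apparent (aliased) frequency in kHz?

Nyquist = 22,050/2 = 11,025 Hz; 71,700 Hz exceeds it.
Alias = |71,700 − 3×22,050| = |71,700 − 66,150| = 5,550 Hz = 5.55 kHz.

5.55 kHz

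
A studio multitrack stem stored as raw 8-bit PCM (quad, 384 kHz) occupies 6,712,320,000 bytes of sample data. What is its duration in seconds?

Byte rate = 384,000 × 1 × 4 = 1,536,000 bytes/s.
Duration = 6,712,320,000 / 1,536,000 = 4,370 s.

4,370 seconds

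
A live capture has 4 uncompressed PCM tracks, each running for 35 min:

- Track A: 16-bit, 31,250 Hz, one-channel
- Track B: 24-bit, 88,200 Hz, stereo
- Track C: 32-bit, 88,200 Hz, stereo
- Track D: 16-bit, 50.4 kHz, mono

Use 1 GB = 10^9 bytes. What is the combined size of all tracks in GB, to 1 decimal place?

35 min = 2,100 s.
Track A: 31,250 × 2,100 × 2 × 1 = 131,250,000 bytes.
Track B: 88,200 × 2,100 × 3 × 2 = 1,111,320,000 bytes.
Track C: 88,200 × 2,100 × 4 × 2 = 1,481,760,000 bytes.
Track D: 50,400 × 2,100 × 2 × 1 = 211,680,000 bytes.
Total = 2,936,010,000 bytes = 2.9 GB.

2.9 GB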